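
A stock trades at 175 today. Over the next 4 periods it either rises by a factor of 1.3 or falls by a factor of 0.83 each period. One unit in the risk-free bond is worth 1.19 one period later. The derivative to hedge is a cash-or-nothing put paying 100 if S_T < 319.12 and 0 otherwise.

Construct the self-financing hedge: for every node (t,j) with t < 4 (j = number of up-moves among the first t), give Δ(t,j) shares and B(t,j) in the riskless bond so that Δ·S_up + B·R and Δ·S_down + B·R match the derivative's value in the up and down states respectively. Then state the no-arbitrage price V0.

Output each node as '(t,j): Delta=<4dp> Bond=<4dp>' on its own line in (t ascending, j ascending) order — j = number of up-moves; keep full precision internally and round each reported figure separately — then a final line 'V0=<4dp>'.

Risk-neutral probability p* = (R−d)/(u−d) = (1.19−0.83)/(1.3−0.83) = 0.7660.
Payoff layer (t=4): V(4,0)=100.0000, V(4,1)=100.0000, V(4,2)=100.0000, V(4,3)=100.0000, V(4,4)=0.0000
(3,0): S=100.0627. Δ = (V_up−V_dn)/(S_up−S_dn) = (100.0000−100.0000)/(130.0815−83.0521) = 0.0000. V = [p*·100.0000 + (1−p*)·100.0000]/1.19 = 84.0336. B = V − Δ·S = 84.0336.
(3,1): S=156.7248. Δ = (V_up−V_dn)/(S_up−S_dn) = (100.0000−100.0000)/(203.7422−130.0815) = 0.0000. V = [p*·100.0000 + (1−p*)·100.0000]/1.19 = 84.0336. B = V − Δ·S = 84.0336.
(3,2): S=245.4725. Δ = (V_up−V_dn)/(S_up−S_dn) = (100.0000−100.0000)/(319.1143−203.7422) = 0.0000. V = [p*·100.0000 + (1−p*)·100.0000]/1.19 = 84.0336. B = V − Δ·S = 84.0336.
(3,3): S=384.4750. Δ = (V_up−V_dn)/(S_up−S_dn) = (0.0000−100.0000)/(499.8175−319.1143) = -0.5534. V = [p*·0.0000 + (1−p*)·100.0000]/1.19 = 19.6674. B = V − Δ·S = 232.4334.
(2,0): S=120.5575. Δ = (V_up−V_dn)/(S_up−S_dn) = (84.0336−84.0336)/(156.7248−100.0627) = 0.0000. V = [p*·84.0336 + (1−p*)·84.0336]/1.19 = 70.6165. B = V − Δ·S = 70.6165.
(2,1): S=188.8250. Δ = (V_up−V_dn)/(S_up−S_dn) = (84.0336−84.0336)/(245.4725−156.7247) = 0.0000. V = [p*·84.0336 + (1−p*)·84.0336]/1.19 = 70.6165. B = V − Δ·S = 70.6165.
(2,2): S=295.7500. Δ = (V_up−V_dn)/(S_up−S_dn) = (19.6674−84.0336)/(384.4750−245.4725) = -0.4631. V = [p*·19.6674 + (1−p*)·84.0336]/1.19 = 29.1864. B = V − Δ·S = 166.1357.
(1,0): S=145.2500. Δ = (V_up−V_dn)/(S_up−S_dn) = (70.6165−70.6165)/(188.8250−120.5575) = 0.0000. V = [p*·70.6165 + (1−p*)·70.6165]/1.19 = 59.3416. B = V − Δ·S = 59.3416.
(1,1): S=227.5000. Δ = (V_up−V_dn)/(S_up−S_dn) = (29.1864−70.6165)/(295.7500−188.8250) = -0.3875. V = [p*·29.1864 + (1−p*)·70.6165]/1.19 = 32.6746. B = V − Δ·S = 120.8237.
(0,0): S=175.0000. Δ = (V_up−V_dn)/(S_up−S_dn) = (32.6746−59.3416)/(227.5000−145.2500) = -0.3242. V = [p*·32.6746 + (1−p*)·59.3416]/1.19 = 32.7024. B = V − Δ·S = 89.4405.
Each (Δ,B) replicates both successor values, so the strategy is self-financing and V0 is arbitrage-free.

(0,0): Delta=-0.3242 Bond=89.4405
(1,0): Delta=0.0000 Bond=59.3416
(1,1): Delta=-0.3875 Bond=120.8237
(2,0): Delta=0.0000 Bond=70.6165
(2,1): Delta=0.0000 Bond=70.6165
(2,2): Delta=-0.4631 Bond=166.1357
(3,0): Delta=0.0000 Bond=84.0336
(3,1): Delta=0.0000 Bond=84.0336
(3,2): Delta=0.0000 Bond=84.0336
(3,3): Delta=-0.5534 Bond=232.4334
V0=32.7024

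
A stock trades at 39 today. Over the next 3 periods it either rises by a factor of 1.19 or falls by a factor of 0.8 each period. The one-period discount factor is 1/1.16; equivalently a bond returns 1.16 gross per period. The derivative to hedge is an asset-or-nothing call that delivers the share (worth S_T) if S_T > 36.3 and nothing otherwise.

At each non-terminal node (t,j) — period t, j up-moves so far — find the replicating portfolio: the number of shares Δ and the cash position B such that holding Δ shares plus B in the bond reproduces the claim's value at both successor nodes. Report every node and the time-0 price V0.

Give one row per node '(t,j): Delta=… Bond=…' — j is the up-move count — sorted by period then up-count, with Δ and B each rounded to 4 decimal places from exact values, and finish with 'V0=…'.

No-arbitrage ⇒ martingale measure with p* = (R−d)/(u−d) = 0.9231.
Terminal values V(3,·): V(3,0)=0.0000, V(3,1)=0.0000, V(3,2)=44.1823, V(3,3)=65.7212
  t=2,j=0: stock 24.9600 → up 29.7024 (V=0.0000), down 19.9680 (V=0.0000). Price 0.0000; hedge Δ=0.0000, bond B=0.0000.
  t=2,j=1: stock 37.1280 → up 44.1823 (V=44.1823), down 29.7024 (V=0.0000). Price 35.1583; hedge Δ=3.0513, bond B=-78.1297.
  t=2,j=2: stock 55.2279 → up 65.7212 (V=65.7212), down 44.1823 (V=44.1823). Price 55.2279; hedge Δ=1.0000, bond B=0.0000.
  t=1,j=0: stock 31.2000 → up 37.1280 (V=35.1583), down 24.9600 (V=0.0000). Price 27.9775; hedge Δ=2.8894, bond B=-62.1721.
  t=1,j=1: stock 46.4100 → up 55.2279 (V=55.2279), down 37.1280 (V=35.1583). Price 46.2794; hedge Δ=1.1088, bond B=-5.1810.
  t=0,j=0: stock 39.0000 → up 46.4100 (V=46.2794), down 31.2000 (V=27.9775). Price 38.6824; hedge Δ=1.2033, bond B=-8.2456.
Check: Δ(0,0)·S0 + B(0,0) = 38.6824 = V0.

(0,0): Delta=1.2033 Bond=-8.2456
(1,0): Delta=2.8894 Bond=-62.1721
(1,1): Delta=1.1088 Bond=-5.1810
(2,0): Delta=0.0000 Bond=0.0000
(2,1): Delta=3.0513 Bond=-78.1297
(2,2): Delta=1.0000 Bond=0.0000
V0=38.6824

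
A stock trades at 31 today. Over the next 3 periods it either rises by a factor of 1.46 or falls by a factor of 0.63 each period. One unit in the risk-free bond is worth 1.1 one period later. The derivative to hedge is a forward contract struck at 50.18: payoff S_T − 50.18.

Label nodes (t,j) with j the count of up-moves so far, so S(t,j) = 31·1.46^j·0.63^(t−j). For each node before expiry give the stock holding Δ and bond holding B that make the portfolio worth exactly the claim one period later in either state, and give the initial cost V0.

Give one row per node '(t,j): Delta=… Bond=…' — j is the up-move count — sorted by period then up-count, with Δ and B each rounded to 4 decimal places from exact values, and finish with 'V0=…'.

The replicating-portfolio and risk-neutral prices coincide; use p* = (1.1−0.63)/(1.46−0.63) = 0.5663 for the latter.
Terminal payoffs: V(3,0)=-42.4285, V(3,1)=-32.2163, V(3,2)=-8.5499, V(3,3)=46.2962
  t=2,j=0: stock 12.3039 → up 17.9637 (V=-32.2163), down 7.7515 (V=-42.4285). Price -33.3143; hedge Δ=1.0000, bond B=-45.6182.
  t=2,j=1: stock 28.5138 → up 41.6301 (V=-8.5499), down 17.9637 (V=-32.2163). Price -17.1044; hedge Δ=1.0000, bond B=-45.6182.
  t=2,j=2: stock 66.0796 → up 96.4762 (V=46.2962), down 41.6301 (V=-8.5499). Price 20.4614; hedge Δ=1.0000, bond B=-45.6182.
  t=1,j=0: stock 19.5300 → up 28.5138 (V=-17.1044), down 12.3039 (V=-33.3143). Price -21.9411; hedge Δ=1.0000, bond B=-41.4711.
  t=1,j=1: stock 45.2600 → up 66.0796 (V=20.4614), down 28.5138 (V=-17.1044). Price 3.7889; hedge Δ=1.0000, bond B=-41.4711.
  t=0,j=0: stock 31.0000 → up 45.2600 (V=3.7889), down 19.5300 (V=-21.9411). Price -6.7010; hedge Δ=1.0000, bond B=-37.7010.
Root portfolio cost Δ·31+B reproduces V0=-6.7010.

(0,0): Delta=1.0000 Bond=-37.7010
(1,0): Delta=1.0000 Bond=-41.4711
(1,1): Delta=1.0000 Bond=-41.4711
(2,0): Delta=1.0000 Bond=-45.6182
(2,1): Delta=1.0000 Bond=-45.6182
(2,2): Delta=1.0000 Bond=-45.6182
V0=-6.7010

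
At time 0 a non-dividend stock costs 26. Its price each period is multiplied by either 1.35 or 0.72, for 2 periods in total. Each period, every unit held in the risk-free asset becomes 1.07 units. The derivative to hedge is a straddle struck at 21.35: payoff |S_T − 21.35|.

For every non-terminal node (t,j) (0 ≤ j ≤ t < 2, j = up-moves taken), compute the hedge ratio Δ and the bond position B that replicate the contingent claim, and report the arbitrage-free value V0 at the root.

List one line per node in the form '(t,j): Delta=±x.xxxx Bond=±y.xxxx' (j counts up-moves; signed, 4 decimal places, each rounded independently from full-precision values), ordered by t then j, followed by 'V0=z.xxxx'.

(0,0): Delta=0.6008 Bond=-5.5520
(1,0): Delta=-0.3349 Bond=11.5752
(1,1): Delta=1.0000 Bond=-19.9533
V0=10.0683

Risk-neutral probability p* = (R−d)/(u−d) = (1.07−0.72)/(1.35−0.72) = 0.5556.
Terminal payoffs: V(2,0)=7.8716, V(2,1)=3.9220, V(2,2)=26.0350
Node (1,0) S=18.7200: V=(p*·3.9220+(1−p*)·7.8716)/1.07=5.3060; Δ=(3.9220−7.8716)/(25.2720−13.4784)=-0.3349; B=V−Δ·S=11.5752
Node (1,1) S=35.1000: V=(p*·26.0350+(1−p*)·3.9220)/1.07=15.1467; Δ=(26.0350−3.9220)/(47.3850−25.2720)=1.0000; B=V−Δ·S=-19.9533
Node (0,0) S=26.0000: V=(p*·15.1467+(1−p*)·5.3060)/1.07=10.0683; Δ=(15.1467−5.3060)/(35.1000−18.7200)=0.6008; B=V−Δ·S=-5.5520
Self-financing check: at every node Δ·S+B equals the discounted successor values.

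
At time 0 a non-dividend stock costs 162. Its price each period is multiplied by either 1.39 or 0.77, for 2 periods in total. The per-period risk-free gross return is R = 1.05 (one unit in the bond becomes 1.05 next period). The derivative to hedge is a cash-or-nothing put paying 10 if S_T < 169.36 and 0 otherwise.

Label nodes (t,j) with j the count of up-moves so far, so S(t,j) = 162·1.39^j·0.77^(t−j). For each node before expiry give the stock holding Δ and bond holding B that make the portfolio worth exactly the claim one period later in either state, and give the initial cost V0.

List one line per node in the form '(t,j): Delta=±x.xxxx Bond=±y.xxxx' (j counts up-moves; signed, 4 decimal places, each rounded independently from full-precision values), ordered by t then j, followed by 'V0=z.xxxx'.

(0,0): Delta=-0.0520 Bond=11.1515
(1,0): Delta=-0.1293 Bond=21.3518
(1,1): Delta=0.0000 Bond=0.0000
V0=2.7277

The replicating-portfolio and risk-neutral prices coincide; use p* = (1.05−0.77)/(1.39−0.77) = 0.4516 for the latter.
Payoff layer (t=2): V(2,0)=10.0000, V(2,1)=0.0000, V(2,2)=0.0000
  t=1,j=0: stock 124.7400 → up 173.3886 (V=0.0000), down 96.0498 (V=10.0000). Price 5.2227; hedge Δ=-0.1293, bond B=21.3518.
  t=1,j=1: stock 225.1800 → up 313.0002 (V=0.0000), down 173.3886 (V=0.0000). Price 0.0000; hedge Δ=0.0000, bond B=0.0000.
  t=0,j=0: stock 162.0000 → up 225.1800 (V=0.0000), down 124.7400 (V=5.2227). Price 2.7277; hedge Δ=-0.0520, bond B=11.1515.
Check: Δ(0,0)·S0 + B(0,0) = 2.7277 = V0.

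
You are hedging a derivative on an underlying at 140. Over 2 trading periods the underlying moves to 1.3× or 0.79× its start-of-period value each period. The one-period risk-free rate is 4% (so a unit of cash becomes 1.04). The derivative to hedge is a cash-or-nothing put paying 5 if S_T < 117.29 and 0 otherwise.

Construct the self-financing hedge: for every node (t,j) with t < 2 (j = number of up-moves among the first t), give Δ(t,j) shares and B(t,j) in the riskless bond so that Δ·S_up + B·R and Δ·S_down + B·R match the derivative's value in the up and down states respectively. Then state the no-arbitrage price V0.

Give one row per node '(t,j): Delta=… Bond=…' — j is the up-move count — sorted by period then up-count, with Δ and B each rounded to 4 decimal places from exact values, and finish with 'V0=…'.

Under the risk-neutral measure, an up-move has probability p* = (R−d)/(u−d) = 0.4902 and values discount at R = 1.04.
Terminal values V(2,·): V(2,0)=5.0000, V(2,1)=0.0000, V(2,2)=0.0000
  t=1,j=0: stock 110.6000 → up 143.7800 (V=0.0000), down 87.3740 (V=5.0000). Price 2.4510; hedge Δ=-0.0886, bond B=12.2549.
  t=1,j=1: stock 182.0000 → up 236.6000 (V=0.0000), down 143.7800 (V=0.0000). Price 0.0000; hedge Δ=0.0000, bond B=0.0000.
  t=0,j=0: stock 140.0000 → up 182.0000 (V=0.0000), down 110.6000 (V=2.4510). Price 1.2015; hedge Δ=-0.0343, bond B=6.0073.
Check: Δ(0,0)·S0 + B(0,0) = 1.2015 = V0.

(0,0): Delta=-0.0343 Bond=6.0073
(1,0): Delta=-0.0886 Bond=12.2549
(1,1): Delta=0.0000 Bond=0.0000
V0=1.2015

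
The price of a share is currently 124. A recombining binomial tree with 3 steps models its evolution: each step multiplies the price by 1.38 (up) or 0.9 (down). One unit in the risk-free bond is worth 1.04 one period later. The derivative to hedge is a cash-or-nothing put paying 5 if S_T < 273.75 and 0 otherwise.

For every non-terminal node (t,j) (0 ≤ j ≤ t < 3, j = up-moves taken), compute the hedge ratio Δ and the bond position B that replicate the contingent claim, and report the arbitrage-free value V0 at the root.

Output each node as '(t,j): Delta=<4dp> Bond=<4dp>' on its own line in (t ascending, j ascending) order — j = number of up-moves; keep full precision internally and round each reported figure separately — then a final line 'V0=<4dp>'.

Under the risk-neutral measure, an up-move has probability p* = (R−d)/(u−d) = 0.2917 and values discount at R = 1.04.
Terminal values V(3,·): V(3,0)=5.0000, V(3,1)=5.0000, V(3,2)=5.0000, V(3,3)=0.0000
  t=2,j=0: stock 100.4400 → up 138.6072 (V=5.0000), down 90.3960 (V=5.0000). Price 4.8077; hedge Δ=0.0000, bond B=4.8077.
  t=2,j=1: stock 154.0080 → up 212.5310 (V=5.0000), down 138.6072 (V=5.0000). Price 4.8077; hedge Δ=0.0000, bond B=4.8077.
  t=2,j=2: stock 236.1456 → up 325.8809 (V=0.0000), down 212.5310 (V=5.0000). Price 3.4054; hedge Δ=-0.0441, bond B=13.8221.
  t=1,j=0: stock 111.6000 → up 154.0080 (V=4.8077), down 100.4400 (V=4.8077). Price 4.6228; hedge Δ=0.0000, bond B=4.6228.
  t=1,j=1: stock 171.1200 → up 236.1456 (V=3.4054), down 154.0080 (V=4.8077). Price 4.2295; hedge Δ=-0.0171, bond B=7.1509.
  t=0,j=0: stock 124.0000 → up 171.1200 (V=4.2295), down 111.6000 (V=4.6228). Price 4.3347; hedge Δ=-0.0066, bond B=5.1540.
Root portfolio cost Δ·124+B reproduces V0=4.3347.

(0,0): Delta=-0.0066 Bond=5.1540
(1,0): Delta=0.0000 Bond=4.6228
(1,1): Delta=-0.0171 Bond=7.1509
(2,0): Delta=0.0000 Bond=4.8077
(2,1): Delta=0.0000 Bond=4.8077
(2,2): Delta=-0.0441 Bond=13.8221
V0=4.3347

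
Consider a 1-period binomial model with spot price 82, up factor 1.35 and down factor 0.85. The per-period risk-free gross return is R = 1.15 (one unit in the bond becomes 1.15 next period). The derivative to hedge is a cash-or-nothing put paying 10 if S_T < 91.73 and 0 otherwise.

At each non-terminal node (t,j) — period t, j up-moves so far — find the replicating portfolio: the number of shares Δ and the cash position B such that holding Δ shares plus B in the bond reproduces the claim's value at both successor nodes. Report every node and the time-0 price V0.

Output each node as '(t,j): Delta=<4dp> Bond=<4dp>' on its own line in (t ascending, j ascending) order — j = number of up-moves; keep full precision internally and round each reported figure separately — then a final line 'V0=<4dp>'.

(0,0): Delta=-0.2439 Bond=23.4783
V0=3.4783

Under the risk-neutral measure, an up-move has probability p* = (R−d)/(u−d) = 0.6000 and values discount at R = 1.15.
Payoff layer (t=1): V(1,0)=10.0000, V(1,1)=0.0000
(0,0): S=82.0000. Δ = (V_up−V_dn)/(S_up−S_dn) = (0.0000−10.0000)/(110.7000−69.7000) = -0.2439. V = [p*·0.0000 + (1−p*)·10.0000]/1.15 = 3.4783. B = V − Δ·S = 23.4783.
Check: Δ(0,0)·S0 + B(0,0) = 3.4783 = V0.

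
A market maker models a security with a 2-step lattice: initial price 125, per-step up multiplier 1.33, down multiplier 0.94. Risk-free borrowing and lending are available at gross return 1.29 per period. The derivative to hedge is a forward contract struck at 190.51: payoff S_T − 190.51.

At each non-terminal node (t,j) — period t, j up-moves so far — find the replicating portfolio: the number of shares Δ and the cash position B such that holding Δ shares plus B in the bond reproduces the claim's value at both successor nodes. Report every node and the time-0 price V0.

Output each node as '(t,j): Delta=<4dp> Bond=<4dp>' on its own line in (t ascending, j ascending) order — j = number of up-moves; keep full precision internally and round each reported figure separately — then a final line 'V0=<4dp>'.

(0,0): Delta=1.0000 Bond=-114.4823
(1,0): Delta=1.0000 Bond=-147.6822
(1,1): Delta=1.0000 Bond=-147.6822
V0=10.5177

No-arbitrage ⇒ martingale measure with p* = (R−d)/(u−d) = 0.8974.
Terminal values V(2,·): V(2,0)=-80.0600, V(2,1)=-34.2350, V(2,2)=30.6025
(1,0): S=117.5000. Δ = (V_up−V_dn)/(S_up−S_dn) = (-34.2350−-80.0600)/(156.2750−110.4500) = 1.0000. V = [p*·-34.2350 + (1−p*)·-80.0600]/1.29 = -30.1822. B = V − Δ·S = -147.6822.
(1,1): S=166.2500. Δ = (V_up−V_dn)/(S_up−S_dn) = (30.6025−-34.2350)/(221.1125−156.2750) = 1.0000. V = [p*·30.6025 + (1−p*)·-34.2350]/1.29 = 18.5678. B = V − Δ·S = -147.6822.
(0,0): S=125.0000. Δ = (V_up−V_dn)/(S_up−S_dn) = (18.5678−-30.1822)/(166.2500−117.5000) = 1.0000. V = [p*·18.5678 + (1−p*)·-30.1822]/1.29 = 10.5177. B = V − Δ·S = -114.4823.
Root portfolio cost Δ·125+B reproduces V0=10.5177.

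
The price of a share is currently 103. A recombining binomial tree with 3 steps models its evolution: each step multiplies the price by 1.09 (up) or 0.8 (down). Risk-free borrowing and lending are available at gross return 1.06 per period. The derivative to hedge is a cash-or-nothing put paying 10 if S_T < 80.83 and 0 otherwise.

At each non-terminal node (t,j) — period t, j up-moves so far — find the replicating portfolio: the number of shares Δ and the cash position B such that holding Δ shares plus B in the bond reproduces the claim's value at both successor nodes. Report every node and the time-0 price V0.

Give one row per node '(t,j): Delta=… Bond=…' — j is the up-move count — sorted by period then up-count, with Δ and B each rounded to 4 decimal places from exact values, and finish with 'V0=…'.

Under the risk-neutral measure, an up-move has probability p* = (R−d)/(u−d) = 0.8966 and values discount at R = 1.06.
Payoff layer (t=3): V(3,0)=10.0000, V(3,1)=10.0000, V(3,2)=0.0000, V(3,3)=0.0000
  t=2,j=0: stock 65.9200 → up 71.8528 (V=10.0000), down 52.7360 (V=10.0000). Price 9.4340; hedge Δ=0.0000, bond B=9.4340.
  t=2,j=1: stock 89.8160 → up 97.8994 (V=0.0000), down 71.8528 (V=10.0000). Price 0.9759; hedge Δ=-0.3839, bond B=35.4587.
  t=2,j=2: stock 122.3743 → up 133.3880 (V=0.0000), down 97.8994 (V=0.0000). Price 0.0000; hedge Δ=0.0000, bond B=0.0000.
  t=1,j=0: stock 82.4000 → up 89.8160 (V=0.9759), down 65.9200 (V=9.4340). Price 1.7461; hedge Δ=-0.3540, bond B=30.9118.
  t=1,j=1: stock 112.2700 → up 122.3743 (V=0.0000), down 89.8160 (V=0.9759). Price 0.0952; hedge Δ=-0.0300, bond B=3.4605.
  t=0,j=0: stock 103.0000 → up 112.2700 (V=0.0952), down 82.4000 (V=1.7461). Price 0.2510; hedge Δ=-0.0553, bond B=5.9437.
Check: Δ(0,0)·S0 + B(0,0) = 0.2510 = V0.

(0,0): Delta=-0.0553 Bond=5.9437
(1,0): Delta=-0.3540 Bond=30.9118
(1,1): Delta=-0.0300 Bond=3.4605
(2,0): Delta=0.0000 Bond=9.4340
(2,1): Delta=-0.3839 Bond=35.4587
(2,2): Delta=0.0000 Bond=0.0000
V0=0.2510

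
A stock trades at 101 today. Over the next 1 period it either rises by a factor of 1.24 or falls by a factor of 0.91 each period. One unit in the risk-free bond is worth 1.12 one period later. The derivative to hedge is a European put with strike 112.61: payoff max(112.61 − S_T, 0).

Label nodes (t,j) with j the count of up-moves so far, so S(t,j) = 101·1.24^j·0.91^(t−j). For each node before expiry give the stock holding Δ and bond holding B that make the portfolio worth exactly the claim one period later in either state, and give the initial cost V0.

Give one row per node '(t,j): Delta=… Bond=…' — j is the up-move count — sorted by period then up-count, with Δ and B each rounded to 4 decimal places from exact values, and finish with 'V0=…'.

(0,0): Delta=-0.6211 Bond=69.4481
V0=6.7208

No-arbitrage ⇒ martingale measure with p* = (R−d)/(u−d) = 0.6364.
At expiry t=1: V(1,0)=20.7000, V(1,1)=0.0000
(0,0): S=101.0000. Δ = (V_up−V_dn)/(S_up−S_dn) = (0.0000−20.7000)/(125.2400−91.9100) = -0.6211. V = [p*·0.0000 + (1−p*)·20.7000]/1.12 = 6.7208. B = V − Δ·S = 69.4481.
Check: Δ(0,0)·S0 + B(0,0) = 6.7208 = V0.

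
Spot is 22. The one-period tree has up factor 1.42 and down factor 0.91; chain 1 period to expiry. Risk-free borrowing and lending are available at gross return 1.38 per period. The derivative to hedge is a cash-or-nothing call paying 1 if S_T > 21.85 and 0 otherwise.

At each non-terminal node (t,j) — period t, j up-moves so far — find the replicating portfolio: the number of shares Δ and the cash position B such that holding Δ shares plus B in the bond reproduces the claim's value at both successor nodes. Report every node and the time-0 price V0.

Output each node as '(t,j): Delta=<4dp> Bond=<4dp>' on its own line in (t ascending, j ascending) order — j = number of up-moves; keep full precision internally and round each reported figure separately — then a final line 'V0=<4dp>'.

(0,0): Delta=0.0891 Bond=-1.2930
V0=0.6678

Risk-neutral probability p* = (R−d)/(u−d) = (1.38−0.91)/(1.42−0.91) = 0.9216.
Terminal values V(1,·): V(1,0)=0.0000, V(1,1)=1.0000
Node (0,0) S=22.0000: V=(p*·1.0000+(1−p*)·0.0000)/1.38=0.6678; Δ=(1.0000−0.0000)/(31.2400−20.0200)=0.0891; B=V−Δ·S=-1.2930
Self-financing check: at every node Δ·S+B equals the discounted successor values.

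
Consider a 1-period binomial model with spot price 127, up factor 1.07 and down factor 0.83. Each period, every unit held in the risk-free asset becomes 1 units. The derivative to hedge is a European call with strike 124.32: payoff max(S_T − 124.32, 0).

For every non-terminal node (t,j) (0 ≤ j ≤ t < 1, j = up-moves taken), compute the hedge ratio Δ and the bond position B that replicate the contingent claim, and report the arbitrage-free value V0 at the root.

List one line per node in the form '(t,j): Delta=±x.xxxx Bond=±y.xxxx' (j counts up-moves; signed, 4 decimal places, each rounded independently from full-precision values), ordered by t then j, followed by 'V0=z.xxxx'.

(0,0): Delta=0.3796 Bond=-40.0129
V0=8.1954

Since d<R<u, set p* = (R−d)/(u−d) = 0.7083; price each node as the discounted p*-expectation of its children.
Terminal payoffs: V(1,0)=0.0000, V(1,1)=11.5700
  t=0,j=0: stock 127.0000 → up 135.8900 (V=11.5700), down 105.4100 (V=0.0000). Price 8.1954; hedge Δ=0.3796, bond B=-40.0129.
Self-financing check: at every node Δ·S+B equals the discounted successor values.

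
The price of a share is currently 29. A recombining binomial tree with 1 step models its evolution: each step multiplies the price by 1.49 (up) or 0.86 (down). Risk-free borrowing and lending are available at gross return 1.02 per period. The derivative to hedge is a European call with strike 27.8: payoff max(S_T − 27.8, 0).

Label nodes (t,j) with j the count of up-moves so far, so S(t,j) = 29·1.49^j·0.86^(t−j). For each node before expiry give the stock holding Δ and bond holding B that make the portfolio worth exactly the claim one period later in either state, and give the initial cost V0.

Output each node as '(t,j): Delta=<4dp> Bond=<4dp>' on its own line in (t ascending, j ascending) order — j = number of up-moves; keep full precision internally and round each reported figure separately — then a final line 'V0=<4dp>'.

(0,0): Delta=0.8435 Bond=-20.6234
V0=3.8369

Under the risk-neutral measure, an up-move has probability p* = (R−d)/(u−d) = 0.2540 and values discount at R = 1.02.
Payoff layer (t=1): V(1,0)=0.0000, V(1,1)=15.4100
  t=0,j=0: stock 29.0000 → up 43.2100 (V=15.4100), down 24.9400 (V=0.0000). Price 3.8369; hedge Δ=0.8435, bond B=-20.6234.
Each (Δ,B) replicates both successor values, so the strategy is self-financing and V0 is arbitrage-free.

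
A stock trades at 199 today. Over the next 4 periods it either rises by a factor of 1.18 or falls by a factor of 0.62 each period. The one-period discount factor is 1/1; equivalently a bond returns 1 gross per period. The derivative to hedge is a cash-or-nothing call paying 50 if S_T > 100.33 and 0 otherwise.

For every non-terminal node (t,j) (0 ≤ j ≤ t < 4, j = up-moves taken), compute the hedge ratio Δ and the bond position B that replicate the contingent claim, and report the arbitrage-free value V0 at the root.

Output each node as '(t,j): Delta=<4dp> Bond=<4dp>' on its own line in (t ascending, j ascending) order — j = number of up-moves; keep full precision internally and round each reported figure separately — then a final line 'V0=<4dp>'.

Under the risk-neutral measure, an up-move has probability p* = (R−d)/(u−d) = 0.6786 and values discount at R = 1.
At expiry t=4: V(4,0)=0.0000, V(4,1)=0.0000, V(4,2)=50.0000, V(4,3)=50.0000, V(4,4)=50.0000
Node (3,0) S=47.4273: V=(p*·0.0000+(1−p*)·0.0000)/1=0.0000; Δ=(0.0000−0.0000)/(55.9642−29.4049)=0.0000; B=V−Δ·S=0.0000
Node (3,1) S=90.2648: V=(p*·50.0000+(1−p*)·0.0000)/1=33.9286; Δ=(50.0000−0.0000)/(106.5125−55.9642)=0.9892; B=V−Δ·S=-55.3571
Node (3,2) S=171.7943: V=(p*·50.0000+(1−p*)·50.0000)/1=50.0000; Δ=(50.0000−50.0000)/(202.7173−106.5125)=0.0000; B=V−Δ·S=50.0000
Node (3,3) S=326.9634: V=(p*·50.0000+(1−p*)·50.0000)/1=50.0000; Δ=(50.0000−50.0000)/(385.8168−202.7173)=0.0000; B=V−Δ·S=50.0000
Node (2,0) S=76.4956: V=(p*·33.9286+(1−p*)·0.0000)/1=23.0230; Δ=(33.9286−0.0000)/(90.2648−47.4273)=0.7920; B=V−Δ·S=-37.5638
Node (2,1) S=145.5884: V=(p*·50.0000+(1−p*)·33.9286)/1=44.8342; Δ=(50.0000−33.9286)/(171.7943−90.2648)=0.1971; B=V−Δ·S=16.1352
Node (2,2) S=277.0876: V=(p*·50.0000+(1−p*)·50.0000)/1=50.0000; Δ=(50.0000−50.0000)/(326.9634−171.7943)=0.0000; B=V−Δ·S=50.0000
Node (1,0) S=123.3800: V=(p*·44.8342+(1−p*)·23.0230)/1=37.8234; Δ=(44.8342−23.0230)/(145.5884−76.4956)=0.3157; B=V−Δ·S=-1.1252
Node (1,1) S=234.8200: V=(p*·50.0000+(1−p*)·44.8342)/1=48.3396; Δ=(50.0000−44.8342)/(277.0876−145.5884)=0.0393; B=V−Δ·S=39.1149
Node (0,0) S=199.0000: V=(p*·48.3396+(1−p*)·37.8234)/1=44.9594; Δ=(48.3396−37.8234)/(234.8200−123.3800)=0.0944; B=V−Δ·S=26.1806
Self-financing check: at every node Δ·S+B equals the discounted successor values.

(0,0): Delta=0.0944 Bond=26.1806
(1,0): Delta=0.3157 Bond=-1.1252
(1,1): Delta=0.0393 Bond=39.1149
(2,0): Delta=0.7920 Bond=-37.5638
(2,1): Delta=0.1971 Bond=16.1352
(2,2): Delta=0.0000 Bond=50.0000
(3,0): Delta=0.0000 Bond=0.0000
(3,1): Delta=0.9892 Bond=-55.3571
(3,2): Delta=0.0000 Bond=50.0000
(3,3): Delta=0.0000 Bond=50.0000
V0=44.9594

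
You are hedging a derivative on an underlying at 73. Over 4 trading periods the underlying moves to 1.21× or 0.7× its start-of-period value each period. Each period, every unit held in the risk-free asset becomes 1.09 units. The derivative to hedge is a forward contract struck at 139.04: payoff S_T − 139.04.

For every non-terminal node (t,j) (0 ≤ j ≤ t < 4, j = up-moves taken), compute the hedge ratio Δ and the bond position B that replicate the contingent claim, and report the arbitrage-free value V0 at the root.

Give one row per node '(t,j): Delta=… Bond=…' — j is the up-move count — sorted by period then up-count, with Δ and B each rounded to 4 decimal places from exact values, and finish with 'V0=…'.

Under the risk-neutral measure, an up-move has probability p* = (R−d)/(u−d) = 0.7647 and values discount at R = 1.09.
At expiry t=4: V(4,0)=-121.5127, V(4,1)=-108.7428, V(4,2)=-86.6691, V(4,3)=-48.5132, V(4,4)=17.4420
(3,0): S=25.0390. Δ = (V_up−V_dn)/(S_up−S_dn) = (-108.7428−-121.5127)/(30.2972−17.5273) = 1.0000. V = [p*·-108.7428 + (1−p*)·-121.5127]/1.09 = -102.5206. B = V − Δ·S = -127.5596.
(3,1): S=43.2817. Δ = (V_up−V_dn)/(S_up−S_dn) = (-86.6691−-108.7428)/(52.3709−30.2972) = 1.0000. V = [p*·-86.6691 + (1−p*)·-108.7428]/1.09 = -84.2779. B = V − Δ·S = -127.5596.
(3,2): S=74.8155. Δ = (V_up−V_dn)/(S_up−S_dn) = (-48.5132−-86.6691)/(90.5268−52.3709) = 1.0000. V = [p*·-48.5132 + (1−p*)·-86.6691]/1.09 = -52.7441. B = V − Δ·S = -127.5596.
(3,3): S=129.3240. Δ = (V_up−V_dn)/(S_up−S_dn) = (17.4420−-48.5132)/(156.4820−90.5268) = 1.0000. V = [p*·17.4420 + (1−p*)·-48.5132]/1.09 = 1.7643. B = V − Δ·S = -127.5596.
(2,0): S=35.7700. Δ = (V_up−V_dn)/(S_up−S_dn) = (-84.2779−-102.5206)/(43.2817−25.0390) = 1.0000. V = [p*·-84.2779 + (1−p*)·-102.5206]/1.09 = -81.2572. B = V − Δ·S = -117.0272.
(2,1): S=61.8310. Δ = (V_up−V_dn)/(S_up−S_dn) = (-52.7441−-84.2779)/(74.8155−43.2817) = 1.0000. V = [p*·-52.7441 + (1−p*)·-84.2779]/1.09 = -55.1962. B = V − Δ·S = -117.0272.
(2,2): S=106.8793. Δ = (V_up−V_dn)/(S_up−S_dn) = (1.7643−-52.7441)/(129.3240−74.8155) = 1.0000. V = [p*·1.7643 + (1−p*)·-52.7441]/1.09 = -10.1479. B = V − Δ·S = -117.0272.
(1,0): S=51.1000. Δ = (V_up−V_dn)/(S_up−S_dn) = (-55.1962−-81.2572)/(61.8310−35.7700) = 1.0000. V = [p*·-55.1962 + (1−p*)·-81.2572]/1.09 = -56.2644. B = V − Δ·S = -107.3644.
(1,1): S=88.3300. Δ = (V_up−V_dn)/(S_up−S_dn) = (-10.1479−-55.1962)/(106.8793−61.8310) = 1.0000. V = [p*·-10.1479 + (1−p*)·-55.1962]/1.09 = -19.0344. B = V − Δ·S = -107.3644.
(0,0): S=73.0000. Δ = (V_up−V_dn)/(S_up−S_dn) = (-19.0344−-56.2644)/(88.3300−51.1000) = 1.0000. V = [p*·-19.0344 + (1−p*)·-56.2644]/1.09 = -25.4994. B = V − Δ·S = -98.4994.
The time-0 hedge costs -25.4994, which is the no-arbitrage price.

(0,0): Delta=1.0000 Bond=-98.4994
(1,0): Delta=1.0000 Bond=-107.3644
(1,1): Delta=1.0000 Bond=-107.3644
(2,0): Delta=1.0000 Bond=-117.0272
(2,1): Delta=1.0000 Bond=-117.0272
(2,2): Delta=1.0000 Bond=-117.0272
(3,0): Delta=1.0000 Bond=-127.5596
(3,1): Delta=1.0000 Bond=-127.5596
(3,2): Delta=1.0000 Bond=-127.5596
(3,3): Delta=1.0000 Bond=-127.5596
V0=-25.4994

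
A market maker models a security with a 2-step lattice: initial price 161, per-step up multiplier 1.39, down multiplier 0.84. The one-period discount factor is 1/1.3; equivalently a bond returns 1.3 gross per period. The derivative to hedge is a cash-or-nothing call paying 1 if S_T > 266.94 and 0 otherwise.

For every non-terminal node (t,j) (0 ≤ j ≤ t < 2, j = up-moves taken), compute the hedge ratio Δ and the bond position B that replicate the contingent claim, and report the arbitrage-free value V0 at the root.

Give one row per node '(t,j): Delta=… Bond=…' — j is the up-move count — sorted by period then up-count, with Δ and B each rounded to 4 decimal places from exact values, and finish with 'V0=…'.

Since d<R<u, set p* = (R−d)/(u−d) = 0.8364; price each node as the discounted p*-expectation of its children.
Payoff layer (t=2): V(2,0)=0.0000, V(2,1)=0.0000, V(2,2)=1.0000
  t=1,j=0: stock 135.2400 → up 187.9836 (V=0.0000), down 113.6016 (V=0.0000). Price 0.0000; hedge Δ=0.0000, bond B=0.0000.
  t=1,j=1: stock 223.7900 → up 311.0681 (V=1.0000), down 187.9836 (V=0.0000). Price 0.6434; hedge Δ=0.0081, bond B=-1.1748.
  t=0,j=0: stock 161.0000 → up 223.7900 (V=0.6434), down 135.2400 (V=0.0000). Price 0.4139; hedge Δ=0.0073, bond B=-0.7558.
Root portfolio cost Δ·161+B reproduces V0=0.4139.

(0,0): Delta=0.0073 Bond=-0.7558
(1,0): Delta=0.0000 Bond=0.0000
(1,1): Delta=0.0081 Bond=-1.1748
V0=0.4139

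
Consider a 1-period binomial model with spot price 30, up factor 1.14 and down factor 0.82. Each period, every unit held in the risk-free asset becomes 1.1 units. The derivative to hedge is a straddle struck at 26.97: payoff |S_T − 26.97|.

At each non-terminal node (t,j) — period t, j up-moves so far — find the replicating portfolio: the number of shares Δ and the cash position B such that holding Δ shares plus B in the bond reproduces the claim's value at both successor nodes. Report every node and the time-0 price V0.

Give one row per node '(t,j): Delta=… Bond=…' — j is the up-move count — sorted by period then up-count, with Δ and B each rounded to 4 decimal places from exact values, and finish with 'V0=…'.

(0,0): Delta=0.5062 Bond=-9.1670
V0=6.0205

The replicating-portfolio and risk-neutral prices coincide; use p* = (1.1−0.82)/(1.14−0.82) = 0.8750 for the latter.
Terminal payoffs: V(1,0)=2.3700, V(1,1)=7.2300
  t=0,j=0: stock 30.0000 → up 34.2000 (V=7.2300), down 24.6000 (V=2.3700). Price 6.0205; hedge Δ=0.5062, bond B=-9.1670.
Root portfolio cost Δ·30+B reproduces V0=6.0205.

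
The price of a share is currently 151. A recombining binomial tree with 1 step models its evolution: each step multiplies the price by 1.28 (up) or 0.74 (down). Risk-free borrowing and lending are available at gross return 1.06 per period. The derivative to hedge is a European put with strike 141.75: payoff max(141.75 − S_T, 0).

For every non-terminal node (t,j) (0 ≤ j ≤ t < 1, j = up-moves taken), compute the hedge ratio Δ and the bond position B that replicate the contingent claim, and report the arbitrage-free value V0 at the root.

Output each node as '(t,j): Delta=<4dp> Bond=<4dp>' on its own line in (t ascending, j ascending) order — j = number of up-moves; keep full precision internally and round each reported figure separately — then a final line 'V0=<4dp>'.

The replicating-portfolio and risk-neutral prices coincide; use p* = (1.06−0.74)/(1.28−0.74) = 0.5926 for the latter.
Terminal values V(1,·): V(1,0)=30.0100, V(1,1)=0.0000
(0,0): S=151.0000. Δ = (V_up−V_dn)/(S_up−S_dn) = (0.0000−30.0100)/(193.2800−111.7400) = -0.3680. V = [p*·0.0000 + (1−p*)·30.0100]/1.06 = 11.5342. B = V − Δ·S = 67.1083.
Check: Δ(0,0)·S0 + B(0,0) = 11.5342 = V0.

(0,0): Delta=-0.3680 Bond=67.1083
V0=11.5342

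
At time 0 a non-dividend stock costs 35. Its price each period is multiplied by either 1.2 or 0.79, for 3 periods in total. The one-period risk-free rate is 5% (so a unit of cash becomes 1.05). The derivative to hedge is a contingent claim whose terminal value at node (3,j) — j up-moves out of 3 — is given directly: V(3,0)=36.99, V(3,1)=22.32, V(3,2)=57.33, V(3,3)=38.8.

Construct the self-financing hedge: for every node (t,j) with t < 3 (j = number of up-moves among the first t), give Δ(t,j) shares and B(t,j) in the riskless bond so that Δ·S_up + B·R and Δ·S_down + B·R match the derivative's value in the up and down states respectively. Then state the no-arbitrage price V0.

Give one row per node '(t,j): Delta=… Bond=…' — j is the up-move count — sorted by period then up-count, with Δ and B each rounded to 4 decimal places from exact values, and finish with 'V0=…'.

(0,0): Delta=0.4317 Bond=21.7711
(1,0): Delta=1.4143 Bond=-4.3083
(1,1): Delta=0.0585 Bond=38.5336
(2,0): Delta=-1.6380 Bond=62.1491
(2,1): Delta=2.5735 Bond=-42.9889
(2,2): Delta=-0.8967 Bond=88.6039
V0=36.8803

Under the risk-neutral measure, an up-move has probability p* = (R−d)/(u−d) = 0.6341 and values discount at R = 1.05.
Payoff layer (t=3): V(3,0)=36.9900, V(3,1)=22.3200, V(3,2)=57.3300, V(3,3)=38.8000
(2,0): S=21.8435. Δ = (V_up−V_dn)/(S_up−S_dn) = (22.3200−36.9900)/(26.2122−17.2564) = -1.6380. V = [p*·22.3200 + (1−p*)·36.9900]/1.05 = 26.3686. B = V − Δ·S = 62.1491.
(2,1): S=33.1800. Δ = (V_up−V_dn)/(S_up−S_dn) = (57.3300−22.3200)/(39.8160−26.2122) = 2.5735. V = [p*·57.3300 + (1−p*)·22.3200]/1.05 = 42.4014. B = V − Δ·S = -42.9889.
(2,2): S=50.4000. Δ = (V_up−V_dn)/(S_up−S_dn) = (38.8000−57.3300)/(60.4800−39.8160) = -0.8967. V = [p*·38.8000 + (1−p*)·57.3300]/1.05 = 43.4088. B = V − Δ·S = 88.6039.
(1,0): S=27.6500. Δ = (V_up−V_dn)/(S_up−S_dn) = (42.4014−26.3686)/(33.1800−21.8435) = 1.4143. V = [p*·42.4014 + (1−p*)·26.3686]/1.05 = 34.7960. B = V − Δ·S = -4.3083.
(1,1): S=42.0000. Δ = (V_up−V_dn)/(S_up−S_dn) = (43.4088−42.4014)/(50.4000−33.1800) = 0.0585. V = [p*·43.4088 + (1−p*)·42.4014]/1.05 = 40.9907. B = V − Δ·S = 38.5336.
(0,0): S=35.0000. Δ = (V_up−V_dn)/(S_up−S_dn) = (40.9907−34.7960)/(42.0000−27.6500) = 0.4317. V = [p*·40.9907 + (1−p*)·34.7960]/1.05 = 36.8803. B = V − Δ·S = 21.7711.
Check: Δ(0,0)·S0 + B(0,0) = 36.8803 = V0.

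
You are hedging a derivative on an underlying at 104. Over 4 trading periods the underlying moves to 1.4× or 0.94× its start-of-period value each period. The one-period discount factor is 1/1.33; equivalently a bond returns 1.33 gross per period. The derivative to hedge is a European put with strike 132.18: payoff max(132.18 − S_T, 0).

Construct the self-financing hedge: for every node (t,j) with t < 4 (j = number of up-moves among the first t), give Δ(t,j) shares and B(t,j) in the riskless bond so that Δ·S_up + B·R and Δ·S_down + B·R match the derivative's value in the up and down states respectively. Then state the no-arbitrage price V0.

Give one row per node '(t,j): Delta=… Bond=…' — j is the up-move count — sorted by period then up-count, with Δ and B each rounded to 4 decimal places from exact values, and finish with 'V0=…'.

Under the risk-neutral measure, an up-move has probability p* = (R−d)/(u−d) = 0.8478 and values discount at R = 1.33.
Terminal payoffs: V(4,0)=50.9821, V(4,1)=11.2470, V(4,2)=0.0000, V(4,3)=0.0000, V(4,4)=0.0000
  t=3,j=0: stock 86.3807 → up 120.9330 (V=11.2470), down 81.1979 (V=50.9821). Price 13.0027; hedge Δ=-1.0000, bond B=99.3835.
  t=3,j=1: stock 128.6522 → up 180.1130 (V=0.0000), down 120.9330 (V=11.2470). Price 1.2868; hedge Δ=-0.1900, bond B=25.7368.
  t=3,j=2: stock 191.6096 → up 268.2534 (V=0.0000), down 180.1130 (V=0.0000). Price 0.0000; hedge Δ=0.0000, bond B=0.0000.
  t=3,j=3: stock 285.3760 → up 399.5264 (V=0.0000), down 268.2534 (V=0.0000). Price 0.0000; hedge Δ=0.0000, bond B=0.0000.
  t=2,j=0: stock 91.8944 → up 128.6522 (V=1.2868), down 86.3807 (V=13.0027). Price 2.3080; hedge Δ=-0.2772, bond B=27.7774.
  t=2,j=1: stock 136.8640 → up 191.6096 (V=0.0000), down 128.6522 (V=1.2868). Price 0.1472; hedge Δ=-0.0204, bond B=2.9447.
  t=2,j=2: stock 203.8400 → up 285.3760 (V=0.0000), down 191.6096 (V=0.0000). Price 0.0000; hedge Δ=0.0000, bond B=0.0000.
  t=1,j=0: stock 97.7600 → up 136.8640 (V=0.1472), down 91.8944 (V=2.3080). Price 0.3579; hedge Δ=-0.0481, bond B=5.0553.
  t=1,j=1: stock 145.6000 → up 203.8400 (V=0.0000), down 136.8640 (V=0.1472). Price 0.0168; hedge Δ=-0.0022, bond B=0.3369.
  t=0,j=0: stock 104.0000 → up 145.6000 (V=0.0168), down 97.7600 (V=0.3579). Price 0.0517; hedge Δ=-0.0071, bond B=0.7932.
The time-0 hedge costs 0.0517, which is the no-arbitrage price.

(0,0): Delta=-0.0071 Bond=0.7932
(1,0): Delta=-0.0481 Bond=5.0553
(1,1): Delta=-0.0022 Bond=0.3369
(2,0): Delta=-0.2772 Bond=27.7774
(2,1): Delta=-0.0204 Bond=2.9447
(2,2): Delta=0.0000 Bond=0.0000
(3,0): Delta=-1.0000 Bond=99.3835
(3,1): Delta=-0.1900 Bond=25.7368
(3,2): Delta=0.0000 Bond=0.0000
(3,3): Delta=0.0000 Bond=0.0000
V0=0.0517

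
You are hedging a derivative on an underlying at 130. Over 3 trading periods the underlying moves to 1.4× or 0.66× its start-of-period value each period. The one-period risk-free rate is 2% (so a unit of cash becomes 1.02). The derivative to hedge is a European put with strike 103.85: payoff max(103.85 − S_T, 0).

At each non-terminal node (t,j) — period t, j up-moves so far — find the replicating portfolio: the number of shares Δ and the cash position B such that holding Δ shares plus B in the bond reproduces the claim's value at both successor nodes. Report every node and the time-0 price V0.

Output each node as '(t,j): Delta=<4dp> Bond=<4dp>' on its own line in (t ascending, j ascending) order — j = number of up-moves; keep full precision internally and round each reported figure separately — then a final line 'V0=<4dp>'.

(0,0): Delta=-0.2331 Bond=47.6914
(1,0): Delta=-0.5168 Bond=72.9939
(1,1): Delta=-0.0918 Bond=22.9439
(2,0): Delta=-1.0000 Bond=101.8137
(2,1): Delta=-0.2764 Bond=45.5738
(2,2): Delta=0.0000 Bond=0.0000
V0=17.3931

Since d<R<u, set p* = (R−d)/(u−d) = 0.4865; price each node as the discounted p*-expectation of its children.
At expiry t=3: V(3,0)=66.4755, V(3,1)=24.5708, V(3,2)=0.0000, V(3,3)=0.0000
Node (2,0) S=56.6280: V=(p*·24.5708+(1−p*)·66.4755)/1.02=45.1857; Δ=(24.5708−66.4755)/(79.2792−37.3745)=-1.0000; B=V−Δ·S=101.8137
Node (2,1) S=120.1200: V=(p*·0.0000+(1−p*)·24.5708)/1.02=12.3700; Δ=(0.0000−24.5708)/(168.1680−79.2792)=-0.2764; B=V−Δ·S=45.5738
Node (2,2) S=254.8000: V=(p*·0.0000+(1−p*)·0.0000)/1.02=0.0000; Δ=(0.0000−0.0000)/(356.7200−168.1680)=0.0000; B=V−Δ·S=0.0000
Node (1,0) S=85.8000: V=(p*·12.3700+(1−p*)·45.1857)/1.02=28.6484; Δ=(12.3700−45.1857)/(120.1200−56.6280)=-0.5168; B=V−Δ·S=72.9939
Node (1,1) S=182.0000: V=(p*·0.0000+(1−p*)·12.3700)/1.02=6.2276; Δ=(0.0000−12.3700)/(254.8000−120.1200)=-0.0918; B=V−Δ·S=22.9439
Node (0,0) S=130.0000: V=(p*·6.2276+(1−p*)·28.6484)/1.02=17.3931; Δ=(6.2276−28.6484)/(182.0000−85.8000)=-0.2331; B=V−Δ·S=47.6914
Self-financing check: at every node Δ·S+B equals the discounted successor values.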